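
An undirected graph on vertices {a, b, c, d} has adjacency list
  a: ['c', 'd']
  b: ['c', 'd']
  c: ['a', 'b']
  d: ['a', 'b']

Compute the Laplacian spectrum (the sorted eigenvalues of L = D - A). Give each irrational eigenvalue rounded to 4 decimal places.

With the vertex order [a, b, c, d], the degrees are [2, 2, 2, 2], giving D = diag(2, 2, 2, 2) and L = D - A. L is symmetric positive semidefinite, so every eigenvalue is real and nonnegative.

[0, 2, 2, 4]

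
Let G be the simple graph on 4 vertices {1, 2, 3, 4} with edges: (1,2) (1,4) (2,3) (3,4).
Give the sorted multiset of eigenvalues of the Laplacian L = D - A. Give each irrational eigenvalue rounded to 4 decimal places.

Each diagonal entry of L is the vertex degree and each off-diagonal entry is -1 where an edge is present, 0 otherwise; in the order [1, 2, 3, 4] the diagonal is [2, 2, 2, 2]. L is symmetric positive semidefinite, so every eigenvalue is real and nonnegative. By the matrix-tree theorem the graph has (1/4) * product of the nonzero eigenvalues = 4 spanning trees. The largest eigenvalue, 4, is at most the vertex count 4.

[0, 2, 2, 4]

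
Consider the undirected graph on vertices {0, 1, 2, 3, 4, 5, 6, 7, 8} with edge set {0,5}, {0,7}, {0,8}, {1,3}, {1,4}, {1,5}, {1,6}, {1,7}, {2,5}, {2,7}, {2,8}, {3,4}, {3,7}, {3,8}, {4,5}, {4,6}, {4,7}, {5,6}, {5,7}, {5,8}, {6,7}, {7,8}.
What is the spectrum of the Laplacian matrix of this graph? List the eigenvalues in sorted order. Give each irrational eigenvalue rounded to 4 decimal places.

With the vertex order [0, 1, 2, 3, 4, 5, 6, 7, 8], the degrees are [3, 5, 3, 4, 5, 7, 4, 8, 5], giving D = diag(3, 5, 3, 4, 5, 7, 4, 8, 5) and L = D - A. L is symmetric positive semidefinite, so every eigenvalue is real and nonnegative. There is one zero in the spectrum, matching the 1 component. The eigenvalues sum to 44, which equals trace(L) = 2|E|.

[0, 2.3178, 3, 3.6777, 5.5671, 6, 6.2466, 8.1909, 9]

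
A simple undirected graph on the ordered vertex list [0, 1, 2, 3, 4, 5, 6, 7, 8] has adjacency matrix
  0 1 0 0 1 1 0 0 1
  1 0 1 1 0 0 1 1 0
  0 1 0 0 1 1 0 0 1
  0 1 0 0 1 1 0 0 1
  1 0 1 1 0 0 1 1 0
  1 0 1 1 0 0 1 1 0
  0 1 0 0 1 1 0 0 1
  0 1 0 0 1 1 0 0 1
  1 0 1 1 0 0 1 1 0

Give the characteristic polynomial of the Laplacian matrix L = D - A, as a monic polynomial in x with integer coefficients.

Each diagonal entry of L is the vertex degree and each off-diagonal entry is -1 where an edge is present, 0 otherwise; in the order [0, 1, 2, 3, 4, 5, 6, 7, 8] the diagonal is [4, 5, 4, 4, 5, 5, 4, 4, 5]. Computing det(xI - L) by cofactor expansion (or equivalently via sum-over-permutations) gives x^9 - 40x^8 + 690x^7 - 6720x^6 + 40485x^5 - 154704x^4 + 366560x^3 - 492800x^2 + 288000x. Since p(0) = det(-L) = 0, x divides p(x).

x^9 - 40x^8 + 690x^7 - 6720x^6 + 40485x^5 - 154704x^4 + 366560x^3 - 492800x^2 + 288000x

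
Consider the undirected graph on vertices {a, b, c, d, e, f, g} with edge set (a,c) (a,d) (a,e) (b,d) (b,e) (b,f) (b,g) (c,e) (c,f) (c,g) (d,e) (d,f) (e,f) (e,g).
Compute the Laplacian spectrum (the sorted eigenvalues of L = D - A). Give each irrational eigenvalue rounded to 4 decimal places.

[0, 2.5858, 3, 4, 5.4142, 6, 7]

Reading degrees in the order [a, b, c, d, e, f, g] gives [3, 4, 4, 4, 6, 4, 3]; set D = diag(3, 4, 4, 4, 6, 4, 3) and form L = D - A. Since every row of L sums to 0, the all-ones vector is in the kernel and 0 is an eigenvalue. By the matrix-tree theorem the graph has (1/7) * product of the nonzero eigenvalues = 1008 spanning trees.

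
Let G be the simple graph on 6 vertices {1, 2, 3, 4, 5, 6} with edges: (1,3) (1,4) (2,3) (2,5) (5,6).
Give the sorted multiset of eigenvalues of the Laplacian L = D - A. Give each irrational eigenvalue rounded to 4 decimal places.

With the vertex order [1, 2, 3, 4, 5, 6], the degrees are [2, 2, 2, 1, 2, 1], giving D = diag(2, 2, 2, 1, 2, 1) and L = D - A. Since every row of L sums to 0, the all-ones vector is in the kernel and 0 is an eigenvalue. There is one zero in the spectrum, matching the 1 component.

[0, 0.2679, 1, 2, 3, 3.7321]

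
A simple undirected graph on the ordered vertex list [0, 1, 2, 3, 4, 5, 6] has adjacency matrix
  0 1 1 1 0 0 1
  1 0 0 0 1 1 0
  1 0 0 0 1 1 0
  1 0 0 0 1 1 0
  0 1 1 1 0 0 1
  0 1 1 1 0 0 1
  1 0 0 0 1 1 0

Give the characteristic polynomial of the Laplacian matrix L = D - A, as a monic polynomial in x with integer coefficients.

x^7 - 24x^6 + 234x^5 - 1192x^4 + 3357x^3 - 4968x^2 + 3024x

With the vertex order [0, 1, 2, 3, 4, 5, 6], the degrees are [4, 3, 3, 3, 4, 4, 3], giving D = diag(4, 3, 3, 3, 4, 4, 3) and L = D - A. L has integer entries, so p(x) = det(xI - L) has integer coefficients. Expanding the determinant yields x^7 - 24x^6 + 234x^5 - 1192x^4 + 3357x^3 - 4968x^2 + 3024x. The coefficient of x^6 equals -trace(L) = -24, matching the sum of degrees. The largest eigenvalue, 7, is at most the vertex count 7.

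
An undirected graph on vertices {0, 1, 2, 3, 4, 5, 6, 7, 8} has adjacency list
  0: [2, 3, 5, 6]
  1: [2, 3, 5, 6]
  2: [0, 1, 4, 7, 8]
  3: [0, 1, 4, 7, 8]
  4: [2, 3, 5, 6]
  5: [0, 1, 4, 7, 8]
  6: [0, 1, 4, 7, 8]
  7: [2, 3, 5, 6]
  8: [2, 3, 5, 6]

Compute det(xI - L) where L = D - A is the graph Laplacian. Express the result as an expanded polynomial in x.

Reading degrees in the order [0, 1, 2, 3, 4, 5, 6, 7, 8] gives [4, 4, 5, 5, 4, 5, 5, 4, 4]; set D = diag(4, 4, 5, 5, 4, 5, 5, 4, 4) and form L = D - A. Computing det(xI - L) by cofactor expansion (or equivalently via sum-over-permutations) gives x^9 - 40x^8 + 690x^7 - 6720x^6 + 40485x^5 - 154704x^4 + 366560x^3 - 492800x^2 + 288000x. The constant term is 0 because L is singular (the all-ones vector lies in its kernel). There is one zero in the spectrum, matching the 1 component. The largest eigenvalue, 9, is at most the vertex count 9.

x^9 - 40x^8 + 690x^7 - 6720x^6 + 40485x^5 - 154704x^4 + 366560x^3 - 492800x^2 + 288000x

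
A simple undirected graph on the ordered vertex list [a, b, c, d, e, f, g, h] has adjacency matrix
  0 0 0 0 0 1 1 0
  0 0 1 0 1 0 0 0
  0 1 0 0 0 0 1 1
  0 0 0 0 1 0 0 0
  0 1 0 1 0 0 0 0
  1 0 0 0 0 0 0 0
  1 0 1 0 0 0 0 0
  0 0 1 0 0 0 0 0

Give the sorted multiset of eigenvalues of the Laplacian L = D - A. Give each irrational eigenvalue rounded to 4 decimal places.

[0, 0.1981, 0.4915, 1.3204, 1.5550, 2.8258, 3.2470, 4.3623]

Each diagonal entry of L is the vertex degree and each off-diagonal entry is -1 where an edge is present, 0 otherwise; in the order [a, b, c, d, e, f, g, h] the diagonal is [2, 2, 3, 1, 2, 1, 2, 1]. The multiplicity of 0 as a Laplacian eigenvalue equals the number of connected components. There is one zero in the spectrum, matching the 1 component.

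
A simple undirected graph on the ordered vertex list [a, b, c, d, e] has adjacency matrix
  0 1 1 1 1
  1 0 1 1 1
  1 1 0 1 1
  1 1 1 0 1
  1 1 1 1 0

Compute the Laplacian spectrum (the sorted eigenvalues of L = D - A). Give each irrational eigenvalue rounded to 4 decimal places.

With the vertex order [a, b, c, d, e], the degrees are [4, 4, 4, 4, 4], giving D = diag(4, 4, 4, 4, 4) and L = D - A. Diagonalising L (or applying a numerical eigensolver to the 5x5 matrix) gives the spectrum above.

[0, 5, 5, 5, 5]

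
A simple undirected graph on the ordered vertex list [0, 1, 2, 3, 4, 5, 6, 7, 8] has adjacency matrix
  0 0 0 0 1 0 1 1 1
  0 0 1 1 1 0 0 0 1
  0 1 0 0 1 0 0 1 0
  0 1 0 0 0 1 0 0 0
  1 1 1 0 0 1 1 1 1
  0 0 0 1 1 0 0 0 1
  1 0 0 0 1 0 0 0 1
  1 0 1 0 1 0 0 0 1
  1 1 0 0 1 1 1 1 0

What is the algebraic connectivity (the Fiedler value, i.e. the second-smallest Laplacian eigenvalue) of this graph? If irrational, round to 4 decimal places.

1.3682

Each diagonal entry of L is the vertex degree and each off-diagonal entry is -1 where an edge is present, 0 otherwise; in the order [0, 1, 2, 3, 4, 5, 6, 7, 8] the diagonal is [4, 4, 3, 2, 7, 3, 3, 4, 6]. The sorted Laplacian eigenvalues are [0, 1.3682, 2.2764, 3.2728, 3.8369, 4.5007, 5.3875, 7.2877, 8.0697]; the algebraic connectivity is the second entry, 1.3682. The eigenvalues sum to 36, which equals trace(L) = 2|E|. There is one zero in the spectrum, matching the 1 component.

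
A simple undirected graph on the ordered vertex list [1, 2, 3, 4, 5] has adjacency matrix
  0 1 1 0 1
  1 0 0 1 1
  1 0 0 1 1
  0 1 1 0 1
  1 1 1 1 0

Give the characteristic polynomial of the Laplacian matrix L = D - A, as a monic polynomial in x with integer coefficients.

With the vertex order [1, 2, 3, 4, 5], the degrees are [3, 3, 3, 3, 4], giving D = diag(3, 3, 3, 3, 4) and L = D - A. L has integer entries, so p(x) = det(xI - L) has integer coefficients. Expanding the determinant yields x^5 - 16x^4 + 94x^3 - 240x^2 + 225x. The coefficient of x^4 equals -trace(L) = -16, matching the sum of degrees.

x^5 - 16x^4 + 94x^3 - 240x^2 + 225x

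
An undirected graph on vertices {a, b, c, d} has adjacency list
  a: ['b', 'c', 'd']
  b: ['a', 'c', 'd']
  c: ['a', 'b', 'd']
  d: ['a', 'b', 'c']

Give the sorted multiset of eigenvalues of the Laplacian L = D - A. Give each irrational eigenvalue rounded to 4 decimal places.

[0, 4, 4, 4]

Each diagonal entry of L is the vertex degree and each off-diagonal entry is -1 where an edge is present, 0 otherwise; in the order [a, b, c, d] the diagonal is [3, 3, 3, 3]. Diagonalising L (or applying a numerical eigensolver to the 4x4 matrix) gives the spectrum above. The single zero eigenvalue shows the graph is connected. There is one zero in the spectrum, matching the 1 component. By the matrix-tree theorem the graph has (1/4) * product of the nonzero eigenvalues = 16 spanning trees.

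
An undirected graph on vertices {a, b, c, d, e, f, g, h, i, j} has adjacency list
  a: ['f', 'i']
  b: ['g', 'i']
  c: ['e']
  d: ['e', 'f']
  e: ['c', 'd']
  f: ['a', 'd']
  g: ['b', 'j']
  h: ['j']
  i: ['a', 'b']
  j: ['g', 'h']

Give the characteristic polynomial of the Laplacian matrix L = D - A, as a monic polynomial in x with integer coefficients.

Each diagonal entry of L is the vertex degree and each off-diagonal entry is -1 where an edge is present, 0 otherwise; in the order [a, b, c, d, e, f, g, h, i, j] the diagonal is [2, 2, 1, 2, 2, 2, 2, 1, 2, 2]. Computing det(xI - L) by cofactor expansion (or equivalently via sum-over-permutations) gives x^10 - 18x^9 + 136x^8 - 560x^7 + 1365x^6 - 2002x^5 + 1716x^4 - 792x^3 + 165x^2 - 10x. Since p(0) = det(-L) = 0, x divides p(x). The largest eigenvalue, 3.9021, is at most the vertex count 10.

x^10 - 18x^9 + 136x^8 - 560x^7 + 1365x^6 - 2002x^5 + 1716x^4 - 792x^3 + 165x^2 - 10x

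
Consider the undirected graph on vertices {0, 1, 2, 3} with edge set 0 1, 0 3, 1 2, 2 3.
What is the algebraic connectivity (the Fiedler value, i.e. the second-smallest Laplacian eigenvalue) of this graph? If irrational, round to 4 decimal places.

2

Reading degrees in the order [0, 1, 2, 3] gives [2, 2, 2, 2]; set D = diag(2, 2, 2, 2) and form L = D - A. The sorted Laplacian eigenvalues are [0, 2, 2, 4]; the algebraic connectivity is the second entry, 2.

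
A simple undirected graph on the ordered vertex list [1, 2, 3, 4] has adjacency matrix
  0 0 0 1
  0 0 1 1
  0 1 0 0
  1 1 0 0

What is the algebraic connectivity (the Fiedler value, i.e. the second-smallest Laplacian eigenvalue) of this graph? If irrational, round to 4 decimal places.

0.5858

Reading degrees in the order [1, 2, 3, 4] gives [1, 2, 1, 2]; set D = diag(1, 2, 1, 2) and form L = D - A. Computing the eigenvalues of L and sorting gives [0, 0.5858, 2, 3.4142]. The Fiedler value lambda_2 = 0.5858 is strictly positive, so the graph is connected. The largest eigenvalue, 3.4142, is at most the vertex count 4. By the matrix-tree theorem the graph has (1/4) * product of the nonzero eigenvalues = 1 spanning tree.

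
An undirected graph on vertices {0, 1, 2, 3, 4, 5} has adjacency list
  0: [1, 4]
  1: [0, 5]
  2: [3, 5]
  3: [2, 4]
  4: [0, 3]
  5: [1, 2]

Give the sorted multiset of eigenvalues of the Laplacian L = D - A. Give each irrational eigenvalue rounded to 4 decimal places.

[0, 1, 1, 3, 3, 4]

With the vertex order [0, 1, 2, 3, 4, 5], the degrees are [2, 2, 2, 2, 2, 2], giving D = diag(2, 2, 2, 2, 2, 2) and L = D - A. Since every row of L sums to 0, the all-ones vector is in the kernel and 0 is an eigenvalue. The eigenvalues sum to 12, which equals trace(L) = 2|E|.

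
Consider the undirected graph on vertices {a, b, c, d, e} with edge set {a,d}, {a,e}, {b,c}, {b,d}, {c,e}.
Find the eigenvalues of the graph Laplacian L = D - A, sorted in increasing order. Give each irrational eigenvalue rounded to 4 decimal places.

[0, 1.3820, 1.3820, 3.6180, 3.6180]

With the vertex order [a, b, c, d, e], the degrees are [2, 2, 2, 2, 2], giving D = diag(2, 2, 2, 2, 2) and L = D - A. Diagonalising L (or applying a numerical eigensolver to the 5x5 matrix) gives the spectrum above. The single zero eigenvalue shows the graph is connected.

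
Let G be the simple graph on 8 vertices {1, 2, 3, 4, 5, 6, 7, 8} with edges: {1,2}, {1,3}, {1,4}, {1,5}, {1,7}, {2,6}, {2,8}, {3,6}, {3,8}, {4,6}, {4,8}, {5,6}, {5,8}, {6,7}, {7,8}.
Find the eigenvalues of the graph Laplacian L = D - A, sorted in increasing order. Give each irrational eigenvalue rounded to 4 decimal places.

With the vertex order [1, 2, 3, 4, 5, 6, 7, 8], the degrees are [5, 3, 3, 3, 3, 5, 3, 5], giving D = diag(5, 3, 3, 3, 3, 5, 3, 5) and L = D - A. Diagonalising L (or applying a numerical eigensolver to the 8x8 matrix) gives the spectrum above. The single zero eigenvalue shows the graph is connected. The eigenvalues sum to 30, which equals trace(L) = 2|E|.

[0, 3, 3, 3, 3, 5, 5, 8]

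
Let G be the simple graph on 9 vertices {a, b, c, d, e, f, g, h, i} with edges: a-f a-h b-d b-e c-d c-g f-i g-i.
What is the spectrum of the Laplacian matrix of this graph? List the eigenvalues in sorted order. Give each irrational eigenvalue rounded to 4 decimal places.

[0, 0.1206, 0.4679, 1, 1.6527, 2.3473, 3, 3.5321, 3.8794]

Reading degrees in the order [a, b, c, d, e, f, g, h, i] gives [2, 2, 2, 2, 1, 2, 2, 1, 2]; set D = diag(2, 2, 2, 2, 1, 2, 2, 1, 2) and form L = D - A. Since every row of L sums to 0, the all-ones vector is in the kernel and 0 is an eigenvalue. There is one zero in the spectrum, matching the 1 component. By the matrix-tree theorem the graph has (1/9) * product of the nonzero eigenvalues = 1 spanning tree.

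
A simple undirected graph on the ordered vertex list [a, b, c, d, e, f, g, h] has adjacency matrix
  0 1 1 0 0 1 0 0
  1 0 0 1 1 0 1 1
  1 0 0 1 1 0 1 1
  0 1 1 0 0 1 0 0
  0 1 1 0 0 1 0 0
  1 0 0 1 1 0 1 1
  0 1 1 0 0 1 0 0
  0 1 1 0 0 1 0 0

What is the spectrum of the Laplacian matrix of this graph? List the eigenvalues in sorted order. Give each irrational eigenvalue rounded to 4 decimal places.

[0, 3, 3, 3, 3, 5, 5, 8]

With the vertex order [a, b, c, d, e, f, g, h], the degrees are [3, 5, 5, 3, 3, 5, 3, 3], giving D = diag(3, 5, 5, 3, 3, 5, 3, 3) and L = D - A. Since every row of L sums to 0, the all-ones vector is in the kernel and 0 is an eigenvalue. The single zero eigenvalue shows the graph is connected. The eigenvalues sum to 30, which equals trace(L) = 2|E|. By the matrix-tree theorem the graph has (1/8) * product of the nonzero eigenvalues = 2025 spanning trees.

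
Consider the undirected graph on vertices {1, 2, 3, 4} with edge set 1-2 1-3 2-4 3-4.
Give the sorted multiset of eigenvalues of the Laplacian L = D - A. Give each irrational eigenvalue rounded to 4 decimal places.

[0, 2, 2, 4]

With the vertex order [1, 2, 3, 4], the degrees are [2, 2, 2, 2], giving D = diag(2, 2, 2, 2) and L = D - A. L is symmetric positive semidefinite, so every eigenvalue is real and nonnegative. The single zero eigenvalue shows the graph is connected. The eigenvalues sum to 8, which equals trace(L) = 2|E|. There is one zero in the spectrum, matching the 1 component.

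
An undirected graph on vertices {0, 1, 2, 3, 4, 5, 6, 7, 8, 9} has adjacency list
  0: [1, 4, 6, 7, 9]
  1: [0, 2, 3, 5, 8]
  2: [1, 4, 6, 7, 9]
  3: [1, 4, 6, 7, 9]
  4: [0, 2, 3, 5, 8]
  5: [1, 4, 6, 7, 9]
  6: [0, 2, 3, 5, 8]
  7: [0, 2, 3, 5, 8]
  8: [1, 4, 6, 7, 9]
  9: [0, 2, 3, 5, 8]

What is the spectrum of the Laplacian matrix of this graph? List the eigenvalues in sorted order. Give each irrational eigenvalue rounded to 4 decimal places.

[0, 5, 5, 5, 5, 5, 5, 5, 5, 10]

With the vertex order [0, 1, 2, 3, 4, 5, 6, 7, 8, 9], the degrees are [5, 5, 5, 5, 5, 5, 5, 5, 5, 5], giving D = diag(5, 5, 5, 5, 5, 5, 5, 5, 5, 5) and L = D - A. L is symmetric positive semidefinite, so every eigenvalue is real and nonnegative. The eigenvalues sum to 50, which equals trace(L) = 2|E|. There is one zero in the spectrum, matching the 1 component.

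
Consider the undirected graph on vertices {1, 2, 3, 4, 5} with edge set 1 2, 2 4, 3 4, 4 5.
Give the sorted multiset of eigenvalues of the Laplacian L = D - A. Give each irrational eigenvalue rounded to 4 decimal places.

Reading degrees in the order [1, 2, 3, 4, 5] gives [1, 2, 1, 3, 1]; set D = diag(1, 2, 1, 3, 1) and form L = D - A. The multiplicity of 0 as a Laplacian eigenvalue equals the number of connected components. The single zero eigenvalue shows the graph is connected.

[0, 0.5188, 1, 2.3111, 4.1701]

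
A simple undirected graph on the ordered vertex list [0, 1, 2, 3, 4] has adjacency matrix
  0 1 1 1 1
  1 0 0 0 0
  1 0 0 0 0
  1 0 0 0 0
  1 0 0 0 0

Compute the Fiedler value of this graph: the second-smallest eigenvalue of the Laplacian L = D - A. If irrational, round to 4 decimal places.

Each diagonal entry of L is the vertex degree and each off-diagonal entry is -1 where an edge is present, 0 otherwise; in the order [0, 1, 2, 3, 4] the diagonal is [4, 1, 1, 1, 1]. Computing the eigenvalues of L and sorting gives [0, 1, 1, 1, 5]. The Fiedler value lambda_2 = 1 is strictly positive, so the graph is connected. By the matrix-tree theorem the graph has (1/5) * product of the nonzero eigenvalues = 1 spanning tree. There is one zero in the spectrum, matching the 1 component.

1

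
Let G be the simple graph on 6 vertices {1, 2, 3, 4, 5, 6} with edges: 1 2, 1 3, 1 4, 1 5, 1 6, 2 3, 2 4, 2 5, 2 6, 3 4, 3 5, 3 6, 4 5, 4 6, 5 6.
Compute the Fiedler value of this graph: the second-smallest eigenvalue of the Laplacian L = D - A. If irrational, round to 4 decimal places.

With the vertex order [1, 2, 3, 4, 5, 6], the degrees are [5, 5, 5, 5, 5, 5], giving D = diag(5, 5, 5, 5, 5, 5) and L = D - A. Computing the eigenvalues of L and sorting gives [0, 6, 6, 6, 6, 6]. The Fiedler value lambda_2 = 6 is strictly positive, so the graph is connected. By the matrix-tree theorem the graph has (1/6) * product of the nonzero eigenvalues = 1296 spanning trees.

6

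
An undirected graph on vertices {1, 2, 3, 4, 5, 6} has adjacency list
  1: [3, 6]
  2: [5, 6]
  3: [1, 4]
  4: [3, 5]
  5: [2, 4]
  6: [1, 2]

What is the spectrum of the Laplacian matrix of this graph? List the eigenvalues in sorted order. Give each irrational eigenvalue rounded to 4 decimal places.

Reading degrees in the order [1, 2, 3, 4, 5, 6] gives [2, 2, 2, 2, 2, 2]; set D = diag(2, 2, 2, 2, 2, 2) and form L = D - A. L is symmetric positive semidefinite, so every eigenvalue is real and nonnegative. By the matrix-tree theorem the graph has (1/6) * product of the nonzero eigenvalues = 6 spanning trees.

[0, 1, 1, 3, 3, 4]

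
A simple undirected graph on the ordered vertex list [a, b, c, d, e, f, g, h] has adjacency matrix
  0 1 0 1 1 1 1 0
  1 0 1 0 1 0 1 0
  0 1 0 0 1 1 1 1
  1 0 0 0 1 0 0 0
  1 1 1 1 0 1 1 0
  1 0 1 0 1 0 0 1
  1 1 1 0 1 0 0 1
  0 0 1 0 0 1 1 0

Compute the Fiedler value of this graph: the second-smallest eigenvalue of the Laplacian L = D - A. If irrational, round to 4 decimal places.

1.7112

Each diagonal entry of L is the vertex degree and each off-diagonal entry is -1 where an edge is present, 0 otherwise; in the order [a, b, c, d, e, f, g, h] the diagonal is [5, 4, 5, 2, 6, 4, 5, 3]. Computing the eigenvalues of L and sorting gives [0, 1.7112, 3.0207, 4.0855, 5.2663, 5.7190, 6.9680, 7.2292]. The Fiedler value lambda_2 = 1.7112 is strictly positive, so the graph is connected. By the matrix-tree theorem the graph has (1/8) * product of the nonzero eigenvalues = 4005 spanning trees. There is one zero in the spectrum, matching the 1 component.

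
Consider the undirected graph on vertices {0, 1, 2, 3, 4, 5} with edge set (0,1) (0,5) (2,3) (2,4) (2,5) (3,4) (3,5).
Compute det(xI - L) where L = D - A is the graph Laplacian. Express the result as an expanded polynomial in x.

x^6 - 14x^5 + 73x^4 - 172x^3 + 172x^2 - 48x

Each diagonal entry of L is the vertex degree and each off-diagonal entry is -1 where an edge is present, 0 otherwise; in the order [0, 1, 2, 3, 4, 5] the diagonal is [2, 1, 3, 3, 2, 3]. Computing det(xI - L) by cofactor expansion (or equivalently via sum-over-permutations) gives x^6 - 14x^5 + 73x^4 - 172x^3 + 172x^2 - 48x. The coefficient of x^5 equals -trace(L) = -14, matching the sum of degrees. By the matrix-tree theorem the graph has (1/6) * product of the nonzero eigenvalues = 8 spanning trees. The largest eigenvalue, 4.5616, is at most the vertex count 6.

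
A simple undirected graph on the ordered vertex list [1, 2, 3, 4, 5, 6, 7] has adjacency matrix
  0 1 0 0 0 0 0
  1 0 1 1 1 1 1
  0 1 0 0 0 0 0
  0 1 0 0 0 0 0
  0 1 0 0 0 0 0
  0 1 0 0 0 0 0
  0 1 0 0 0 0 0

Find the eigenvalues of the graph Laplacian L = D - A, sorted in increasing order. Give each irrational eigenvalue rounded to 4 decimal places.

Each diagonal entry of L is the vertex degree and each off-diagonal entry is -1 where an edge is present, 0 otherwise; in the order [1, 2, 3, 4, 5, 6, 7] the diagonal is [1, 6, 1, 1, 1, 1, 1]. The multiplicity of 0 as a Laplacian eigenvalue equals the number of connected components. The single zero eigenvalue shows the graph is connected. The eigenvalues sum to 12, which equals trace(L) = 2|E|.

[0, 1, 1, 1, 1, 1, 7]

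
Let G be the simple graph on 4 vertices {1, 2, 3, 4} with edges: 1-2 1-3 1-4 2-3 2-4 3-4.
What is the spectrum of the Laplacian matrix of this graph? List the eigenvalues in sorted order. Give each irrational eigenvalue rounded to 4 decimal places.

[0, 4, 4, 4]

Reading degrees in the order [1, 2, 3, 4] gives [3, 3, 3, 3]; set D = diag(3, 3, 3, 3) and form L = D - A. L is symmetric positive semidefinite, so every eigenvalue is real and nonnegative. The single zero eigenvalue shows the graph is connected.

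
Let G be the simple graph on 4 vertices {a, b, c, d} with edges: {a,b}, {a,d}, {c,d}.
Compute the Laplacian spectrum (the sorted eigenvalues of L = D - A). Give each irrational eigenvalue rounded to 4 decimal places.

[0, 0.5858, 2, 3.4142]

With the vertex order [a, b, c, d], the degrees are [2, 1, 1, 2], giving D = diag(2, 1, 1, 2) and L = D - A. L is symmetric positive semidefinite, so every eigenvalue is real and nonnegative. The single zero eigenvalue shows the graph is connected. By the matrix-tree theorem the graph has (1/4) * product of the nonzero eigenvalues = 1 spanning tree. The eigenvalues sum to 6, which equals trace(L) = 2|E|.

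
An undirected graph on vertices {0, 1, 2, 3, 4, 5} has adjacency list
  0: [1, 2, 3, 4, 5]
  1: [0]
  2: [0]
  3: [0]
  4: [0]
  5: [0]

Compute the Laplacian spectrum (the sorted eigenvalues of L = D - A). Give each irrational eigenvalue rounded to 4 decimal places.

With the vertex order [0, 1, 2, 3, 4, 5], the degrees are [5, 1, 1, 1, 1, 1], giving D = diag(5, 1, 1, 1, 1, 1) and L = D - A. Diagonalising L (or applying a numerical eigensolver to the 6x6 matrix) gives the spectrum above. By the matrix-tree theorem the graph has (1/6) * product of the nonzero eigenvalues = 1 spanning tree.

[0, 1, 1, 1, 1, 6]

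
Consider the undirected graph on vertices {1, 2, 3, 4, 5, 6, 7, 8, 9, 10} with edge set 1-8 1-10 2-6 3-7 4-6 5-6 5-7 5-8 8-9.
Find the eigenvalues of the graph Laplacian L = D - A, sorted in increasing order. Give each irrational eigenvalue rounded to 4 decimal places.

[0, 0.2076, 0.3326, 0.6394, 1, 1.7049, 2.2883, 3.0761, 3.8552, 4.8958]

With the vertex order [1, 2, 3, 4, 5, 6, 7, 8, 9, 10], the degrees are [2, 1, 1, 1, 3, 3, 2, 3, 1, 1], giving D = diag(2, 1, 1, 1, 3, 3, 2, 3, 1, 1) and L = D - A. L is symmetric positive semidefinite, so every eigenvalue is real and nonnegative. The single zero eigenvalue shows the graph is connected. The largest eigenvalue, 4.8958, is at most the vertex count 10. By the matrix-tree theorem the graph has (1/10) * product of the nonzero eigenvalues = 1 spanning tree.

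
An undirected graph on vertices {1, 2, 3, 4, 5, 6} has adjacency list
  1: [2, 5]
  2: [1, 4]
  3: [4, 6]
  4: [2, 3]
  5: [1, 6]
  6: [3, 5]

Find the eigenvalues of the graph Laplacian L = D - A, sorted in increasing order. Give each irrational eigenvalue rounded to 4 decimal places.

Each diagonal entry of L is the vertex degree and each off-diagonal entry is -1 where an edge is present, 0 otherwise; in the order [1, 2, 3, 4, 5, 6] the diagonal is [2, 2, 2, 2, 2, 2]. The multiplicity of 0 as a Laplacian eigenvalue equals the number of connected components. The single zero eigenvalue shows the graph is connected. By the matrix-tree theorem the graph has (1/6) * product of the nonzero eigenvalues = 6 spanning trees.

[0, 1, 1, 3, 3, 4]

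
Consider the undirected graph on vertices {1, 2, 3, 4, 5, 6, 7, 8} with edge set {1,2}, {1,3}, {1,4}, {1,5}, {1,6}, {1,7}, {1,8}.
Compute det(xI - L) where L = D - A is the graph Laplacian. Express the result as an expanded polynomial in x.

Reading degrees in the order [1, 2, 3, 4, 5, 6, 7, 8] gives [7, 1, 1, 1, 1, 1, 1, 1]; set D = diag(7, 1, 1, 1, 1, 1, 1, 1) and form L = D - A. Computing det(xI - L) by cofactor expansion (or equivalently via sum-over-permutations) gives x^8 - 14x^7 + 63x^6 - 140x^5 + 175x^4 - 126x^3 + 49x^2 - 8x. The constant term is 0 because L is singular (the all-ones vector lies in its kernel).

x^8 - 14x^7 + 63x^6 - 140x^5 + 175x^4 - 126x^3 + 49x^2 - 8x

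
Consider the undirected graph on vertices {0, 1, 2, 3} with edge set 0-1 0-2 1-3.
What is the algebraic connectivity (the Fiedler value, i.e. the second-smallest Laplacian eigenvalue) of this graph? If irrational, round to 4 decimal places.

Each diagonal entry of L is the vertex degree and each off-diagonal entry is -1 where an edge is present, 0 otherwise; in the order [0, 1, 2, 3] the diagonal is [2, 2, 1, 1]. The sorted Laplacian eigenvalues are [0, 0.5858, 2, 3.4142]; the algebraic connectivity is the second entry, 0.5858. The eigenvalues sum to 6, which equals trace(L) = 2|E|. The largest eigenvalue, 3.4142, is at most the vertex count 4.

0.5858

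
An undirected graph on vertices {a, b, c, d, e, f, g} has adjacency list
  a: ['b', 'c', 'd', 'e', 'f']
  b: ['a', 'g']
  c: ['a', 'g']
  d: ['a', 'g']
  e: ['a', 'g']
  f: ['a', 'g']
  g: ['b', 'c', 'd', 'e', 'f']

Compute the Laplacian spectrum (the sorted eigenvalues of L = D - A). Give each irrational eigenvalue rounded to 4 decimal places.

With the vertex order [a, b, c, d, e, f, g], the degrees are [5, 2, 2, 2, 2, 2, 5], giving D = diag(5, 2, 2, 2, 2, 2, 5) and L = D - A. Diagonalising L (or applying a numerical eigensolver to the 7x7 matrix) gives the spectrum above. The single zero eigenvalue shows the graph is connected. By the matrix-tree theorem the graph has (1/7) * product of the nonzero eigenvalues = 80 spanning trees.

[0, 2, 2, 2, 2, 5, 7]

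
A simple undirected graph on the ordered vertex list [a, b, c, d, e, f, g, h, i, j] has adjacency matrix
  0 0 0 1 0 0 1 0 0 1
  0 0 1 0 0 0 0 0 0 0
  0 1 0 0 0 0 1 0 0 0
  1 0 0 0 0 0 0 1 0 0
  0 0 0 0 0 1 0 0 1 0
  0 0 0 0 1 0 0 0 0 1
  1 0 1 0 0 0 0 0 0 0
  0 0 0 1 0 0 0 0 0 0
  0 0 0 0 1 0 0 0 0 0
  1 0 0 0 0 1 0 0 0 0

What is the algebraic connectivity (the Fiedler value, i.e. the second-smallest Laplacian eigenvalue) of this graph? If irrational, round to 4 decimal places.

With the vertex order [a, b, c, d, e, f, g, h, i, j], the degrees are [3, 1, 2, 2, 2, 2, 2, 1, 1, 2], giving D = diag(3, 1, 2, 2, 2, 2, 2, 1, 1, 2) and L = D - A. The sorted Laplacian eigenvalues are [0, 0.1479, 0.2814, 0.7873, 1.2931, 2, 2.4631, 3.0926, 3.4687, 4.4659]; the algebraic connectivity is the second entry, 0.1479. There is one zero in the spectrum, matching the 1 component.

0.1479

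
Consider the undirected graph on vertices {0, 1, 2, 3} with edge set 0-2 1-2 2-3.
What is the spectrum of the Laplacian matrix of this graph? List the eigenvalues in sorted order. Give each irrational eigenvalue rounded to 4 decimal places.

With the vertex order [0, 1, 2, 3], the degrees are [1, 1, 3, 1], giving D = diag(1, 1, 3, 1) and L = D - A. Since every row of L sums to 0, the all-ones vector is in the kernel and 0 is an eigenvalue.

[0, 1, 1, 4]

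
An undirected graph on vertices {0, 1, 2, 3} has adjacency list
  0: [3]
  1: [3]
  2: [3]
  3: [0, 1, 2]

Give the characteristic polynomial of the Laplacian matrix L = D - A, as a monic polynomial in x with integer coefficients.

Each diagonal entry of L is the vertex degree and each off-diagonal entry is -1 where an edge is present, 0 otherwise; in the order [0, 1, 2, 3] the diagonal is [1, 1, 1, 3]. Computing det(xI - L) by cofactor expansion (or equivalently via sum-over-permutations) gives x^4 - 6x^3 + 9x^2 - 4x. Since p(0) = det(-L) = 0, x divides p(x). There is one zero in the spectrum, matching the 1 component. By the matrix-tree theorem the graph has (1/4) * product of the nonzero eigenvalues = 1 spanning tree.

x^4 - 6x^3 + 9x^2 - 4x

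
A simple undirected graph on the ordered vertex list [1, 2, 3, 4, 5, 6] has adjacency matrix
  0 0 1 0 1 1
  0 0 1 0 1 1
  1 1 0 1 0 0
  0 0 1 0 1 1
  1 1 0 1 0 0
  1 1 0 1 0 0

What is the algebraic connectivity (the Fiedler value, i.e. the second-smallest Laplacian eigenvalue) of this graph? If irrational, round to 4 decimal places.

3

Each diagonal entry of L is the vertex degree and each off-diagonal entry is -1 where an edge is present, 0 otherwise; in the order [1, 2, 3, 4, 5, 6] the diagonal is [3, 3, 3, 3, 3, 3]. The sorted Laplacian eigenvalues are [0, 3, 3, 3, 3, 6]; the algebraic connectivity is the second entry, 3. The eigenvalues sum to 18, which equals trace(L) = 2|E|.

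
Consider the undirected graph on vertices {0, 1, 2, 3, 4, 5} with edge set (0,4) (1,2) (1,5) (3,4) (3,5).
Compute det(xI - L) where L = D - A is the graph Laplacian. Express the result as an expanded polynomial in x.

With the vertex order [0, 1, 2, 3, 4, 5], the degrees are [1, 2, 1, 2, 2, 2], giving D = diag(1, 2, 1, 2, 2, 2) and L = D - A. L has integer entries, so p(x) = det(xI - L) has integer coefficients. Expanding the determinant yields x^6 - 10x^5 + 36x^4 - 56x^3 + 35x^2 - 6x. The coefficient of x^5 equals -trace(L) = -10, matching the sum of degrees.

x^6 - 10x^5 + 36x^4 - 56x^3 + 35x^2 - 6x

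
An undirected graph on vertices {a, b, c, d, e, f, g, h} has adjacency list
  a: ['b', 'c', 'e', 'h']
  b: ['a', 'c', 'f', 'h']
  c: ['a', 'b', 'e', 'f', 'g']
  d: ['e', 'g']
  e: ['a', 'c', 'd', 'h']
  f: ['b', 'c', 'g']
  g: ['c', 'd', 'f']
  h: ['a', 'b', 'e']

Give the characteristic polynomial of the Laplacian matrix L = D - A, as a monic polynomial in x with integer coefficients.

x^8 - 28x^7 + 326x^6 - 2038x^5 + 7351x^4 - 15200x^3 + 16560x^2 - 7296x

Each diagonal entry of L is the vertex degree and each off-diagonal entry is -1 where an edge is present, 0 otherwise; in the order [a, b, c, d, e, f, g, h] the diagonal is [4, 4, 5, 2, 4, 3, 3, 3]. Computing det(xI - L) by cofactor expansion (or equivalently via sum-over-permutations) gives x^8 - 28x^7 + 326x^6 - 2038x^5 + 7351x^4 - 15200x^3 + 16560x^2 - 7296x. The constant term is 0 because L is singular (the all-ones vector lies in its kernel). There is one zero in the spectrum, matching the 1 component. The eigenvalues sum to 28, which equals trace(L) = 2|E|.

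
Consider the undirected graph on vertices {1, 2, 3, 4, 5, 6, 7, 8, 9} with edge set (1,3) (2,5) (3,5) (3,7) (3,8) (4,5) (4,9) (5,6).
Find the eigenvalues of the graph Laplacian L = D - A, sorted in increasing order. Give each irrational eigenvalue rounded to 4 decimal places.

Each diagonal entry of L is the vertex degree and each off-diagonal entry is -1 where an edge is present, 0 otherwise; in the order [1, 2, 3, 4, 5, 6, 7, 8, 9] the diagonal is [1, 1, 4, 2, 4, 1, 1, 1, 1]. The multiplicity of 0 as a Laplacian eigenvalue equals the number of connected components. The single zero eigenvalue shows the graph is connected. There is one zero in the spectrum, matching the 1 component.

[0, 0.2825, 0.5784, 1, 1, 1, 2.3735, 4.0864, 5.6793]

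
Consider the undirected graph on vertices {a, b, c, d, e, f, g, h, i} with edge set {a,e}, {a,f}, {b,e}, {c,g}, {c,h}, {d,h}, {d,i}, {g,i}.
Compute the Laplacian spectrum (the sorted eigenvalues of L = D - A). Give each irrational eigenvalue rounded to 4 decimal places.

[0, 0, 0.5858, 1.3820, 1.3820, 2, 3.4142, 3.6180, 3.6180]

With the vertex order [a, b, c, d, e, f, g, h, i], the degrees are [2, 1, 2, 2, 2, 1, 2, 2, 2], giving D = diag(2, 1, 2, 2, 2, 1, 2, 2, 2) and L = D - A. L is symmetric positive semidefinite, so every eigenvalue is real and nonnegative. The 2 zero eigenvalues correspond to the 2 connected components.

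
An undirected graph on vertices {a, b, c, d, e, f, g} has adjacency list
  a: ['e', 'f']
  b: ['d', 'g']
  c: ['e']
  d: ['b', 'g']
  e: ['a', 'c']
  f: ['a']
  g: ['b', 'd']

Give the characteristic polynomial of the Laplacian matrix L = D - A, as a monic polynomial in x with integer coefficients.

x^7 - 12x^6 + 55x^5 - 118x^4 + 114x^3 - 36x^2

With the vertex order [a, b, c, d, e, f, g], the degrees are [2, 2, 1, 2, 2, 1, 2], giving D = diag(2, 2, 1, 2, 2, 1, 2) and L = D - A. L has integer entries, so p(x) = det(xI - L) has integer coefficients. Expanding the determinant yields x^7 - 12x^6 + 55x^5 - 118x^4 + 114x^3 - 36x^2. The constant term is 0 because L is singular (the all-ones vector lies in its kernel).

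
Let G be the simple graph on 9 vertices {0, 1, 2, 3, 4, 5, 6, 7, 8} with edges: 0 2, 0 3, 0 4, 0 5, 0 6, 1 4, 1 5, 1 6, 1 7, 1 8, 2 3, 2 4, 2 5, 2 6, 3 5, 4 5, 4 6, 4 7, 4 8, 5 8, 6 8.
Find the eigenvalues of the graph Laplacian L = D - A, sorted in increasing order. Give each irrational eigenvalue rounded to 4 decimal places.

With the vertex order [0, 1, 2, 3, 4, 5, 6, 7, 8], the degrees are [5, 5, 5, 3, 7, 6, 5, 2, 4], giving D = diag(5, 5, 5, 3, 7, 6, 5, 2, 4) and L = D - A. Since every row of L sums to 0, the all-ones vector is in the kernel and 0 is an eigenvalue. The single zero eigenvalue shows the graph is connected. There is one zero in the spectrum, matching the 1 component.

[0, 1.6382, 2.7343, 4.3353, 5.7099, 5.7586, 6, 7.7053, 8.1185]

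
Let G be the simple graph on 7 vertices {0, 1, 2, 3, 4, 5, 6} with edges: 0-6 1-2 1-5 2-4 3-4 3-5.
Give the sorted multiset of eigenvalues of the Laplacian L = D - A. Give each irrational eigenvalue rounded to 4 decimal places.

Each diagonal entry of L is the vertex degree and each off-diagonal entry is -1 where an edge is present, 0 otherwise; in the order [0, 1, 2, 3, 4, 5, 6] the diagonal is [1, 2, 2, 2, 2, 2, 1]. Since every row of L sums to 0, the all-ones vector is in the kernel and 0 is an eigenvalue. The 2 zero eigenvalues correspond to the 2 connected components. There are 2 zeros in the spectrum, matching the 2 components.

[0, 0, 1.3820, 1.3820, 2, 3.6180, 3.6180]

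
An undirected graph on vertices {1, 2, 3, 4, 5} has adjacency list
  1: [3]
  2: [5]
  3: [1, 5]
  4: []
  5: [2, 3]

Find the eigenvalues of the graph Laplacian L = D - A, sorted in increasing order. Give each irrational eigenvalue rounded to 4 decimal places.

With the vertex order [1, 2, 3, 4, 5], the degrees are [1, 1, 2, 0, 2], giving D = diag(1, 1, 2, 0, 2) and L = D - A. The multiplicity of 0 as a Laplacian eigenvalue equals the number of connected components. The 2 zero eigenvalues correspond to the 2 connected components. The largest eigenvalue, 3.4142, is at most the vertex count 5. The eigenvalues sum to 6, which equals trace(L) = 2|E|.

[0, 0, 0.5858, 2, 3.4142]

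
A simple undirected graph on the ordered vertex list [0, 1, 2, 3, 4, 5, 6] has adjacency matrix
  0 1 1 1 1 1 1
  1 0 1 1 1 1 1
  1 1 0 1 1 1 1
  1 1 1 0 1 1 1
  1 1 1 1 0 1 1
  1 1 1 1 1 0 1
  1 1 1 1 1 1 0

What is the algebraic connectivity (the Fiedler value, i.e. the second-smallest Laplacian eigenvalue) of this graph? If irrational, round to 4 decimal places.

With the vertex order [0, 1, 2, 3, 4, 5, 6], the degrees are [6, 6, 6, 6, 6, 6, 6], giving D = diag(6, 6, 6, 6, 6, 6, 6) and L = D - A. The smallest Laplacian eigenvalue is always 0. The next one, lambda_2 = 7, measures how hard the graph is to disconnect: larger values mean better connectivity.

7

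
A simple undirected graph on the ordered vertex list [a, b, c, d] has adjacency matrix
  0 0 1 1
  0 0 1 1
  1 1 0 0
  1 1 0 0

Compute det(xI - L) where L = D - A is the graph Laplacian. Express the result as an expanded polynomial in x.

Reading degrees in the order [a, b, c, d] gives [2, 2, 2, 2]; set D = diag(2, 2, 2, 2) and form L = D - A. The eigenvalues of L are [0, 2, 2, 4]; the characteristic polynomial is the product of (x - lambda_i), which multiplies out to x^4 - 8x^3 + 20x^2 - 16x. Since p(0) = det(-L) = 0, x divides p(x). The largest eigenvalue, 4, is at most the vertex count 4.

x^4 - 8x^3 + 20x^2 - 16x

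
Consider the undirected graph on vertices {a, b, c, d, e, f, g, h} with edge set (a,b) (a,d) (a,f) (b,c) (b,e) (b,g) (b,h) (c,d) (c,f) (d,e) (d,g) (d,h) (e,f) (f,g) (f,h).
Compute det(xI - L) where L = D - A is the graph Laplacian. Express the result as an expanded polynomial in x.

Each diagonal entry of L is the vertex degree and each off-diagonal entry is -1 where an edge is present, 0 otherwise; in the order [a, b, c, d, e, f, g, h] the diagonal is [3, 5, 3, 5, 3, 5, 3, 3]. Computing det(xI - L) by cofactor expansion (or equivalently via sum-over-permutations) gives x^8 - 30x^7 + 375x^6 - 2540x^5 + 10095x^4 - 23598x^3 + 30105x^2 - 16200x. The coefficient of x^7 equals -trace(L) = -30, matching the sum of degrees. There is one zero in the spectrum, matching the 1 component.

x^8 - 30x^7 + 375x^6 - 2540x^5 + 10095x^4 - 23598x^3 + 30105x^2 - 16200x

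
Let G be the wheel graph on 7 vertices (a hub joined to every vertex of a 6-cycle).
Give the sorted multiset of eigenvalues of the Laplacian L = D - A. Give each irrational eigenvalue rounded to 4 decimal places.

The graph has 7 vertices and degree multiset [6, 3, 3, 3, 3, 3, 3]; D is the diagonal matrix of degrees and L = D - A. Diagonalising L (or applying a numerical eigensolver to the 7x7 matrix) gives the spectrum above. The single zero eigenvalue shows the graph is connected. The eigenvalues sum to 24, which equals trace(L) = 2|E|.

[0, 2, 2, 4, 4, 5, 7]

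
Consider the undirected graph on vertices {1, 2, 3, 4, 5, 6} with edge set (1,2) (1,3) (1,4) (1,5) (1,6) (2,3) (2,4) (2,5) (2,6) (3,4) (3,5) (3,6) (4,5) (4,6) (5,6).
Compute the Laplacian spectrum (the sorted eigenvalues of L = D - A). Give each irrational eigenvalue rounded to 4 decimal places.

With the vertex order [1, 2, 3, 4, 5, 6], the degrees are [5, 5, 5, 5, 5, 5], giving D = diag(5, 5, 5, 5, 5, 5) and L = D - A. Diagonalising L (or applying a numerical eigensolver to the 6x6 matrix) gives the spectrum above. The largest eigenvalue, 6, is at most the vertex count 6. The eigenvalues sum to 30, which equals trace(L) = 2|E|.

[0, 6, 6, 6, 6, 6]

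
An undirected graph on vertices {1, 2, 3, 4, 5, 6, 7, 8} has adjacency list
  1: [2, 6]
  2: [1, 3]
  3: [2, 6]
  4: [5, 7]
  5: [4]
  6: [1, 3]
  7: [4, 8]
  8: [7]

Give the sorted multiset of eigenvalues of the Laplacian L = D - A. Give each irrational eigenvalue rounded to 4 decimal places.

Reading degrees in the order [1, 2, 3, 4, 5, 6, 7, 8] gives [2, 2, 2, 2, 1, 2, 2, 1]; set D = diag(2, 2, 2, 2, 1, 2, 2, 1) and form L = D - A. L is symmetric positive semidefinite, so every eigenvalue is real and nonnegative. The 2 zero eigenvalues correspond to the 2 connected components.

[0, 0, 0.5858, 2, 2, 2, 3.4142, 4]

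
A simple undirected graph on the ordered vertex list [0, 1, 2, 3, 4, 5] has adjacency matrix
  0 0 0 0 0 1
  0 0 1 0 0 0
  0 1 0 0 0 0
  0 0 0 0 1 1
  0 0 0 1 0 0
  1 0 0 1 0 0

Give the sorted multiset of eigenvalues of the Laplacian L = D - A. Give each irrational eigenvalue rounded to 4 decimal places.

[0, 0, 0.5858, 2, 2, 3.4142]

Reading degrees in the order [0, 1, 2, 3, 4, 5] gives [1, 1, 1, 2, 1, 2]; set D = diag(1, 1, 1, 2, 1, 2) and form L = D - A. The multiplicity of 0 as a Laplacian eigenvalue equals the number of connected components. The 2 zero eigenvalues correspond to the 2 connected components. The eigenvalues sum to 8, which equals trace(L) = 2|E|.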